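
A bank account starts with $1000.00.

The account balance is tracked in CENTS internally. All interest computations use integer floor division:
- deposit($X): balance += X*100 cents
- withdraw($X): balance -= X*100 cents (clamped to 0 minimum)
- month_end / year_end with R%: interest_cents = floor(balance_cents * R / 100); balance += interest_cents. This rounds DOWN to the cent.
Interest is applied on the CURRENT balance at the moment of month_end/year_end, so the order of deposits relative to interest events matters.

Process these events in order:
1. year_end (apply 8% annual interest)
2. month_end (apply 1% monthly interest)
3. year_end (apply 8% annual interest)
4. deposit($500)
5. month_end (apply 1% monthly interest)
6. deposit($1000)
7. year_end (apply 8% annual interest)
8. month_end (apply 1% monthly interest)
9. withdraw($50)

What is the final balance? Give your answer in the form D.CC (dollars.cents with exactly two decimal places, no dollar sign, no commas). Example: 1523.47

Answer: 2889.52

Derivation:
After 1 (year_end (apply 8% annual interest)): balance=$1080.00 total_interest=$80.00
After 2 (month_end (apply 1% monthly interest)): balance=$1090.80 total_interest=$90.80
After 3 (year_end (apply 8% annual interest)): balance=$1178.06 total_interest=$178.06
After 4 (deposit($500)): balance=$1678.06 total_interest=$178.06
After 5 (month_end (apply 1% monthly interest)): balance=$1694.84 total_interest=$194.84
After 6 (deposit($1000)): balance=$2694.84 total_interest=$194.84
After 7 (year_end (apply 8% annual interest)): balance=$2910.42 total_interest=$410.42
After 8 (month_end (apply 1% monthly interest)): balance=$2939.52 total_interest=$439.52
After 9 (withdraw($50)): balance=$2889.52 total_interest=$439.52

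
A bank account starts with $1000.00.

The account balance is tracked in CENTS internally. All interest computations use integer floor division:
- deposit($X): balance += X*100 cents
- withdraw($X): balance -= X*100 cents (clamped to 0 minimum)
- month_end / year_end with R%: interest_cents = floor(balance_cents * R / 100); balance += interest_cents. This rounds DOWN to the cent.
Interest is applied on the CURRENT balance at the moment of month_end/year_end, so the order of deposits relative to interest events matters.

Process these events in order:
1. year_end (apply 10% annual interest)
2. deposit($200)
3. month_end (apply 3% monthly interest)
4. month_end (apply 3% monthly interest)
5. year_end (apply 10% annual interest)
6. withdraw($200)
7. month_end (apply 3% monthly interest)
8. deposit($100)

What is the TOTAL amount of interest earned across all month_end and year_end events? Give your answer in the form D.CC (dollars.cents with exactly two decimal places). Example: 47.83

Answer: 356.59

Derivation:
After 1 (year_end (apply 10% annual interest)): balance=$1100.00 total_interest=$100.00
After 2 (deposit($200)): balance=$1300.00 total_interest=$100.00
After 3 (month_end (apply 3% monthly interest)): balance=$1339.00 total_interest=$139.00
After 4 (month_end (apply 3% monthly interest)): balance=$1379.17 total_interest=$179.17
After 5 (year_end (apply 10% annual interest)): balance=$1517.08 total_interest=$317.08
After 6 (withdraw($200)): balance=$1317.08 total_interest=$317.08
After 7 (month_end (apply 3% monthly interest)): balance=$1356.59 total_interest=$356.59
After 8 (deposit($100)): balance=$1456.59 total_interest=$356.59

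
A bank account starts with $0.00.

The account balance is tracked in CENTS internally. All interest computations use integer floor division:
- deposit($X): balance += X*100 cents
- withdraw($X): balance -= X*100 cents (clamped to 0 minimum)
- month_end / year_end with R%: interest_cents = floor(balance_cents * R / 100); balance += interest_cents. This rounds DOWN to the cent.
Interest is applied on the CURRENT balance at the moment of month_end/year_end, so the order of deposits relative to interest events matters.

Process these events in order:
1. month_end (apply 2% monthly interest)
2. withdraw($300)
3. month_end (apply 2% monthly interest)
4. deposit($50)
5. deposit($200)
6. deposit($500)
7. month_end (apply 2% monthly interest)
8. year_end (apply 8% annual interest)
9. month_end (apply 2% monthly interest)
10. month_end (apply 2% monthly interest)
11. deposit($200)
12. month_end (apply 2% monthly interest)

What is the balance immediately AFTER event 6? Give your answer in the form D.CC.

Answer: 750.00

Derivation:
After 1 (month_end (apply 2% monthly interest)): balance=$0.00 total_interest=$0.00
After 2 (withdraw($300)): balance=$0.00 total_interest=$0.00
After 3 (month_end (apply 2% monthly interest)): balance=$0.00 total_interest=$0.00
After 4 (deposit($50)): balance=$50.00 total_interest=$0.00
After 5 (deposit($200)): balance=$250.00 total_interest=$0.00
After 6 (deposit($500)): balance=$750.00 total_interest=$0.00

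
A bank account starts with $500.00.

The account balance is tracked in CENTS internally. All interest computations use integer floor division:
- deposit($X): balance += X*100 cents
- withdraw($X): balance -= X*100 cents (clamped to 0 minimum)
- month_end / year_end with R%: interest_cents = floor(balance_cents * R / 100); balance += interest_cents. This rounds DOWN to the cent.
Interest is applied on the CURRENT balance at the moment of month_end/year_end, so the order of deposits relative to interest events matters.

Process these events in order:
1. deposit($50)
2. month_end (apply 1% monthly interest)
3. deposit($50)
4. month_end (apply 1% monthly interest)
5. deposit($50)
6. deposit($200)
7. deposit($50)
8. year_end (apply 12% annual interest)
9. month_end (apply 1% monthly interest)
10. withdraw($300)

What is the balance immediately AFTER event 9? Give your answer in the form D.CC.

After 1 (deposit($50)): balance=$550.00 total_interest=$0.00
After 2 (month_end (apply 1% monthly interest)): balance=$555.50 total_interest=$5.50
After 3 (deposit($50)): balance=$605.50 total_interest=$5.50
After 4 (month_end (apply 1% monthly interest)): balance=$611.55 total_interest=$11.55
After 5 (deposit($50)): balance=$661.55 total_interest=$11.55
After 6 (deposit($200)): balance=$861.55 total_interest=$11.55
After 7 (deposit($50)): balance=$911.55 total_interest=$11.55
After 8 (year_end (apply 12% annual interest)): balance=$1020.93 total_interest=$120.93
After 9 (month_end (apply 1% monthly interest)): balance=$1031.13 total_interest=$131.13

Answer: 1031.13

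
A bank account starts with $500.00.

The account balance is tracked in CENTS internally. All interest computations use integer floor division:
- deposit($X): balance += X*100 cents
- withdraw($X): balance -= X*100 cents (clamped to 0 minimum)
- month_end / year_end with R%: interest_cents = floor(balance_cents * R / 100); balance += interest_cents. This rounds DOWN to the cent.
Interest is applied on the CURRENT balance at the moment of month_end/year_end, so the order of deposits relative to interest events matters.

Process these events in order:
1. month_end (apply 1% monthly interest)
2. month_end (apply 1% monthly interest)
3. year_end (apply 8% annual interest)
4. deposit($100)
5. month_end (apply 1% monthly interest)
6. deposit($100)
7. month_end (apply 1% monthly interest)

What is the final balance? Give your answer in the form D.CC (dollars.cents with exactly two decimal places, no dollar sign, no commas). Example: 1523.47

Answer: 764.92

Derivation:
After 1 (month_end (apply 1% monthly interest)): balance=$505.00 total_interest=$5.00
After 2 (month_end (apply 1% monthly interest)): balance=$510.05 total_interest=$10.05
After 3 (year_end (apply 8% annual interest)): balance=$550.85 total_interest=$50.85
After 4 (deposit($100)): balance=$650.85 total_interest=$50.85
After 5 (month_end (apply 1% monthly interest)): balance=$657.35 total_interest=$57.35
After 6 (deposit($100)): balance=$757.35 total_interest=$57.35
After 7 (month_end (apply 1% monthly interest)): balance=$764.92 total_interest=$64.92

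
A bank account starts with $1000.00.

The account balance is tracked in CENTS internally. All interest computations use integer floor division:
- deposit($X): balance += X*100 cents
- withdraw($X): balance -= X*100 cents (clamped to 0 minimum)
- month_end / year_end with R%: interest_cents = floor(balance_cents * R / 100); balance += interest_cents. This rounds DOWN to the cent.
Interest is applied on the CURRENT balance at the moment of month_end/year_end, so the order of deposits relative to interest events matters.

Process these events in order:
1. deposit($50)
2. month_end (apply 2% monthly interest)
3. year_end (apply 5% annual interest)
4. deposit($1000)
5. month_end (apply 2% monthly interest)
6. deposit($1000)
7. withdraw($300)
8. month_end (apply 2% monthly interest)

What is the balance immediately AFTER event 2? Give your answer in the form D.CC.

After 1 (deposit($50)): balance=$1050.00 total_interest=$0.00
After 2 (month_end (apply 2% monthly interest)): balance=$1071.00 total_interest=$21.00

Answer: 1071.00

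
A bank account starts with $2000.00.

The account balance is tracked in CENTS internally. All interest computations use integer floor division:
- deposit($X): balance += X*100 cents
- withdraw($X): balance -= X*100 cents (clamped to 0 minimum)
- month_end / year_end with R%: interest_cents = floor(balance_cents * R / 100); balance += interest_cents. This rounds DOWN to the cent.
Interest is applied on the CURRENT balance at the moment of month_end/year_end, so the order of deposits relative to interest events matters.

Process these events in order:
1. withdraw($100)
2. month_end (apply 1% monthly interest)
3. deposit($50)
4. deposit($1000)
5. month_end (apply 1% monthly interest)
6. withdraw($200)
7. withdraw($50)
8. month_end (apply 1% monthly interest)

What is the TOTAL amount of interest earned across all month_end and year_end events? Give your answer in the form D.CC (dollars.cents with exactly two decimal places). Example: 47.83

After 1 (withdraw($100)): balance=$1900.00 total_interest=$0.00
After 2 (month_end (apply 1% monthly interest)): balance=$1919.00 total_interest=$19.00
After 3 (deposit($50)): balance=$1969.00 total_interest=$19.00
After 4 (deposit($1000)): balance=$2969.00 total_interest=$19.00
After 5 (month_end (apply 1% monthly interest)): balance=$2998.69 total_interest=$48.69
After 6 (withdraw($200)): balance=$2798.69 total_interest=$48.69
After 7 (withdraw($50)): balance=$2748.69 total_interest=$48.69
After 8 (month_end (apply 1% monthly interest)): balance=$2776.17 total_interest=$76.17

Answer: 76.17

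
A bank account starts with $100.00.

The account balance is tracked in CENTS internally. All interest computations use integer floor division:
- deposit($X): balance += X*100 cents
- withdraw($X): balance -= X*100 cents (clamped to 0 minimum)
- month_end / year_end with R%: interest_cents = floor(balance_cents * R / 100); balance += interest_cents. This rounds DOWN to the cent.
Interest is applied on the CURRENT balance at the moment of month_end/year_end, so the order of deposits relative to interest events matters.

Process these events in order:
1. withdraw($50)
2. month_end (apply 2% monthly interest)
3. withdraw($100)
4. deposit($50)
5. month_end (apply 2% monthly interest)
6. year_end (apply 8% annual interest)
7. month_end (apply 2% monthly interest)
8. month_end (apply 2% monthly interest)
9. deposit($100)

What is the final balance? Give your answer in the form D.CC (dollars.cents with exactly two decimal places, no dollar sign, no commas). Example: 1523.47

After 1 (withdraw($50)): balance=$50.00 total_interest=$0.00
After 2 (month_end (apply 2% monthly interest)): balance=$51.00 total_interest=$1.00
After 3 (withdraw($100)): balance=$0.00 total_interest=$1.00
After 4 (deposit($50)): balance=$50.00 total_interest=$1.00
After 5 (month_end (apply 2% monthly interest)): balance=$51.00 total_interest=$2.00
After 6 (year_end (apply 8% annual interest)): balance=$55.08 total_interest=$6.08
After 7 (month_end (apply 2% monthly interest)): balance=$56.18 total_interest=$7.18
After 8 (month_end (apply 2% monthly interest)): balance=$57.30 total_interest=$8.30
After 9 (deposit($100)): balance=$157.30 total_interest=$8.30

Answer: 157.30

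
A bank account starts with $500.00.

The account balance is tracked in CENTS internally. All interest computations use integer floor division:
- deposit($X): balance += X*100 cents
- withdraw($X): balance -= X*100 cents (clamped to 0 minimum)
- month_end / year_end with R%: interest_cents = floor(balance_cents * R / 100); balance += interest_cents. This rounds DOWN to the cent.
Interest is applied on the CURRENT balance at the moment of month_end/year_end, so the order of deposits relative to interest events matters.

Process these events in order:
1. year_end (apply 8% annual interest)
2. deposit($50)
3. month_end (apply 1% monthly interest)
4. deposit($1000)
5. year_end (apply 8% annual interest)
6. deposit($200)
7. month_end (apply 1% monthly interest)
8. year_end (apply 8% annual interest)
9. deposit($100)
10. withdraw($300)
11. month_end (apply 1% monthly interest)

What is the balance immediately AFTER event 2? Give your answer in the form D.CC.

After 1 (year_end (apply 8% annual interest)): balance=$540.00 total_interest=$40.00
After 2 (deposit($50)): balance=$590.00 total_interest=$40.00

Answer: 590.00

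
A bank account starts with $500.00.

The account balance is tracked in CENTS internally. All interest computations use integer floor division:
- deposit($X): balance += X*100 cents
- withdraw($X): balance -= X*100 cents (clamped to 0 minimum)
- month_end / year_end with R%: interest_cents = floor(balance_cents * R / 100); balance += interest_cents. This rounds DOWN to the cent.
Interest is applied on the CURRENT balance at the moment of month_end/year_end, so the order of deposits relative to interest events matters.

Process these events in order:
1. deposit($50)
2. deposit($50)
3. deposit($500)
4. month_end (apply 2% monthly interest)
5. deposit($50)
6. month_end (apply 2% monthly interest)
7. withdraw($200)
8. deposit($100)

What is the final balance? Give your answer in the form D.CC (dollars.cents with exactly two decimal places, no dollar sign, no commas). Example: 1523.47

Answer: 1095.44

Derivation:
After 1 (deposit($50)): balance=$550.00 total_interest=$0.00
After 2 (deposit($50)): balance=$600.00 total_interest=$0.00
After 3 (deposit($500)): balance=$1100.00 total_interest=$0.00
After 4 (month_end (apply 2% monthly interest)): balance=$1122.00 total_interest=$22.00
After 5 (deposit($50)): balance=$1172.00 total_interest=$22.00
After 6 (month_end (apply 2% monthly interest)): balance=$1195.44 total_interest=$45.44
After 7 (withdraw($200)): balance=$995.44 total_interest=$45.44
After 8 (deposit($100)): balance=$1095.44 total_interest=$45.44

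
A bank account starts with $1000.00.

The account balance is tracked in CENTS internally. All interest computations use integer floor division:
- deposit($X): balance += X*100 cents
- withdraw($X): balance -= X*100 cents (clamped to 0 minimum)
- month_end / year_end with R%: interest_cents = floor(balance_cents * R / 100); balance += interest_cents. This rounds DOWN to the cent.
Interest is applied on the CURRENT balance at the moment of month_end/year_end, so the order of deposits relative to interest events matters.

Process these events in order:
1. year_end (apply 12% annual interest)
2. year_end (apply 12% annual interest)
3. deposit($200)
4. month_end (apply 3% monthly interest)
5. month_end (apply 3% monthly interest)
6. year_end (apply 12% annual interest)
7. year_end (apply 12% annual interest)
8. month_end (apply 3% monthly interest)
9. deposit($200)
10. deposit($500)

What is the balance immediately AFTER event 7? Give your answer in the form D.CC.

After 1 (year_end (apply 12% annual interest)): balance=$1120.00 total_interest=$120.00
After 2 (year_end (apply 12% annual interest)): balance=$1254.40 total_interest=$254.40
After 3 (deposit($200)): balance=$1454.40 total_interest=$254.40
After 4 (month_end (apply 3% monthly interest)): balance=$1498.03 total_interest=$298.03
After 5 (month_end (apply 3% monthly interest)): balance=$1542.97 total_interest=$342.97
After 6 (year_end (apply 12% annual interest)): balance=$1728.12 total_interest=$528.12
After 7 (year_end (apply 12% annual interest)): balance=$1935.49 total_interest=$735.49

Answer: 1935.49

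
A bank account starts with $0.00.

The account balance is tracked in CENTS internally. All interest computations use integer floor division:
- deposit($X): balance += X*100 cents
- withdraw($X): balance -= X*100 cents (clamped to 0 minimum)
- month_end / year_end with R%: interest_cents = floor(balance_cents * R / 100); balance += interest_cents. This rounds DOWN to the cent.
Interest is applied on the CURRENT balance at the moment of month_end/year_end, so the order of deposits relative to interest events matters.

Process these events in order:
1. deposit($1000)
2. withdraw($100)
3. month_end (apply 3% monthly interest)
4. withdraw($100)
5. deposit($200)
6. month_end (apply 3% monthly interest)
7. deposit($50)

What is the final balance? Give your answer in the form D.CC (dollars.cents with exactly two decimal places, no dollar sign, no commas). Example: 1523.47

After 1 (deposit($1000)): balance=$1000.00 total_interest=$0.00
After 2 (withdraw($100)): balance=$900.00 total_interest=$0.00
After 3 (month_end (apply 3% monthly interest)): balance=$927.00 total_interest=$27.00
After 4 (withdraw($100)): balance=$827.00 total_interest=$27.00
After 5 (deposit($200)): balance=$1027.00 total_interest=$27.00
After 6 (month_end (apply 3% monthly interest)): balance=$1057.81 total_interest=$57.81
After 7 (deposit($50)): balance=$1107.81 total_interest=$57.81

Answer: 1107.81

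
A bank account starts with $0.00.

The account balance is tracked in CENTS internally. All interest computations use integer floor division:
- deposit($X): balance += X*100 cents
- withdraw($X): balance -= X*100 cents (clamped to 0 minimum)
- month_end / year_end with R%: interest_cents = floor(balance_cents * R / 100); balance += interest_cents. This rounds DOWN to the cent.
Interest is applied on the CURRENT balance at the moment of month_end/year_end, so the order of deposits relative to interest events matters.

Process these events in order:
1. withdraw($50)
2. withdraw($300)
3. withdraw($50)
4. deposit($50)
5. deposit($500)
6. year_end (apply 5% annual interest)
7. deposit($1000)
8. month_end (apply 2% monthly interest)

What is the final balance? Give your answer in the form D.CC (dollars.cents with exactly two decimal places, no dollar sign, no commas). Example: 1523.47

After 1 (withdraw($50)): balance=$0.00 total_interest=$0.00
After 2 (withdraw($300)): balance=$0.00 total_interest=$0.00
After 3 (withdraw($50)): balance=$0.00 total_interest=$0.00
After 4 (deposit($50)): balance=$50.00 total_interest=$0.00
After 5 (deposit($500)): balance=$550.00 total_interest=$0.00
After 6 (year_end (apply 5% annual interest)): balance=$577.50 total_interest=$27.50
After 7 (deposit($1000)): balance=$1577.50 total_interest=$27.50
After 8 (month_end (apply 2% monthly interest)): balance=$1609.05 total_interest=$59.05

Answer: 1609.05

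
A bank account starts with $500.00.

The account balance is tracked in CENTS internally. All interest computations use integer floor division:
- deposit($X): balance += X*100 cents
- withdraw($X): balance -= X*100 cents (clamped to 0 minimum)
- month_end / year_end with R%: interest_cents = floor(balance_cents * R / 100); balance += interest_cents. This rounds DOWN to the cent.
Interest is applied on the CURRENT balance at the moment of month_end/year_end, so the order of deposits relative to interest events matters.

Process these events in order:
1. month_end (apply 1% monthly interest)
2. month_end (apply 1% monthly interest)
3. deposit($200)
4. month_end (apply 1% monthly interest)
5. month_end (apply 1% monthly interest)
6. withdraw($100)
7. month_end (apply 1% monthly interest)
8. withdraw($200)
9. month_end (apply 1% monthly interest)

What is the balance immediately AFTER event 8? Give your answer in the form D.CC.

Answer: 430.56

Derivation:
After 1 (month_end (apply 1% monthly interest)): balance=$505.00 total_interest=$5.00
After 2 (month_end (apply 1% monthly interest)): balance=$510.05 total_interest=$10.05
After 3 (deposit($200)): balance=$710.05 total_interest=$10.05
After 4 (month_end (apply 1% monthly interest)): balance=$717.15 total_interest=$17.15
After 5 (month_end (apply 1% monthly interest)): balance=$724.32 total_interest=$24.32
After 6 (withdraw($100)): balance=$624.32 total_interest=$24.32
After 7 (month_end (apply 1% monthly interest)): balance=$630.56 total_interest=$30.56
After 8 (withdraw($200)): balance=$430.56 total_interest=$30.56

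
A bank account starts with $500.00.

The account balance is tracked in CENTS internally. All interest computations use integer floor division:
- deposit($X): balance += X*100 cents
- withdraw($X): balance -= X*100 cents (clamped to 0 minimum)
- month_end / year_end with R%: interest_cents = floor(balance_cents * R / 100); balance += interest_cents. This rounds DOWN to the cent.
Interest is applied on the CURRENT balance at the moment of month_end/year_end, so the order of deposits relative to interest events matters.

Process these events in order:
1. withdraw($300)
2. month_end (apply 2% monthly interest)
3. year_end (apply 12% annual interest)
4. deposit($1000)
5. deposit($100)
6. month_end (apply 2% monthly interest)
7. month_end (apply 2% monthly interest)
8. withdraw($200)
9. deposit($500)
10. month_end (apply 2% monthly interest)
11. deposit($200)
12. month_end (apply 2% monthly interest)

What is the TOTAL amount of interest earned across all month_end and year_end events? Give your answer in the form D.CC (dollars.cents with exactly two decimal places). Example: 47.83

After 1 (withdraw($300)): balance=$200.00 total_interest=$0.00
After 2 (month_end (apply 2% monthly interest)): balance=$204.00 total_interest=$4.00
After 3 (year_end (apply 12% annual interest)): balance=$228.48 total_interest=$28.48
After 4 (deposit($1000)): balance=$1228.48 total_interest=$28.48
After 5 (deposit($100)): balance=$1328.48 total_interest=$28.48
After 6 (month_end (apply 2% monthly interest)): balance=$1355.04 total_interest=$55.04
After 7 (month_end (apply 2% monthly interest)): balance=$1382.14 total_interest=$82.14
After 8 (withdraw($200)): balance=$1182.14 total_interest=$82.14
After 9 (deposit($500)): balance=$1682.14 total_interest=$82.14
After 10 (month_end (apply 2% monthly interest)): balance=$1715.78 total_interest=$115.78
After 11 (deposit($200)): balance=$1915.78 total_interest=$115.78
After 12 (month_end (apply 2% monthly interest)): balance=$1954.09 total_interest=$154.09

Answer: 154.09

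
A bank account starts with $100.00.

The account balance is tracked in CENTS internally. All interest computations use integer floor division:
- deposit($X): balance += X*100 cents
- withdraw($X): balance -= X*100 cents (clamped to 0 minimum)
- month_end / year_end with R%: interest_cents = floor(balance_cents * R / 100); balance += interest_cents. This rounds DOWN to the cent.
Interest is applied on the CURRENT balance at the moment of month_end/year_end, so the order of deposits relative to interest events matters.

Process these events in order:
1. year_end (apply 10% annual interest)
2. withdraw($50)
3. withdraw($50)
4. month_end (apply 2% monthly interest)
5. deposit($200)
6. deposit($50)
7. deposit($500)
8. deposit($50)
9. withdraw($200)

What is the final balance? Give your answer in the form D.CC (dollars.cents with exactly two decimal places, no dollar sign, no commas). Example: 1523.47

After 1 (year_end (apply 10% annual interest)): balance=$110.00 total_interest=$10.00
After 2 (withdraw($50)): balance=$60.00 total_interest=$10.00
After 3 (withdraw($50)): balance=$10.00 total_interest=$10.00
After 4 (month_end (apply 2% monthly interest)): balance=$10.20 total_interest=$10.20
After 5 (deposit($200)): balance=$210.20 total_interest=$10.20
After 6 (deposit($50)): balance=$260.20 total_interest=$10.20
After 7 (deposit($500)): balance=$760.20 total_interest=$10.20
After 8 (deposit($50)): balance=$810.20 total_interest=$10.20
After 9 (withdraw($200)): balance=$610.20 total_interest=$10.20

Answer: 610.20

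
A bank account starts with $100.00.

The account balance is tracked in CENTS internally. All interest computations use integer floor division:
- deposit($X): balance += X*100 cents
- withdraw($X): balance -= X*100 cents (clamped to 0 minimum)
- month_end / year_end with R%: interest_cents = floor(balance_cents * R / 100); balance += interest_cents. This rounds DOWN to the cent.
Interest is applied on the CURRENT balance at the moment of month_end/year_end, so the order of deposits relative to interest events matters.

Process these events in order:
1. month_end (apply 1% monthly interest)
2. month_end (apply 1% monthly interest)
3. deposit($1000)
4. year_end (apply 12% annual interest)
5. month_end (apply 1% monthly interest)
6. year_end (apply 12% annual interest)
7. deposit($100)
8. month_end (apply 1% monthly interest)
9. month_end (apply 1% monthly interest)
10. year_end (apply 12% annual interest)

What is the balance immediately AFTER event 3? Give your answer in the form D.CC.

Answer: 1102.01

Derivation:
After 1 (month_end (apply 1% monthly interest)): balance=$101.00 total_interest=$1.00
After 2 (month_end (apply 1% monthly interest)): balance=$102.01 total_interest=$2.01
After 3 (deposit($1000)): balance=$1102.01 total_interest=$2.01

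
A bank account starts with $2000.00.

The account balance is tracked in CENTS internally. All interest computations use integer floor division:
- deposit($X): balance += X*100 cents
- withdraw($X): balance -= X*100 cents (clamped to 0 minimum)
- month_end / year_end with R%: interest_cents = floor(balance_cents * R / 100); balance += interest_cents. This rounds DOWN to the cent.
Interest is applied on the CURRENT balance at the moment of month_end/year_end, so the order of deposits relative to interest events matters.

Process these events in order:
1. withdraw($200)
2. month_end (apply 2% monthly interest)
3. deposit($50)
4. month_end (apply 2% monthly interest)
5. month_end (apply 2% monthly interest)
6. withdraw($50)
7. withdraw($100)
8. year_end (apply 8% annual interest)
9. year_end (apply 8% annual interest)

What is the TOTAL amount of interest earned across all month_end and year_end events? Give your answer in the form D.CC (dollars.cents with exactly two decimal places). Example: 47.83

After 1 (withdraw($200)): balance=$1800.00 total_interest=$0.00
After 2 (month_end (apply 2% monthly interest)): balance=$1836.00 total_interest=$36.00
After 3 (deposit($50)): balance=$1886.00 total_interest=$36.00
After 4 (month_end (apply 2% monthly interest)): balance=$1923.72 total_interest=$73.72
After 5 (month_end (apply 2% monthly interest)): balance=$1962.19 total_interest=$112.19
After 6 (withdraw($50)): balance=$1912.19 total_interest=$112.19
After 7 (withdraw($100)): balance=$1812.19 total_interest=$112.19
After 8 (year_end (apply 8% annual interest)): balance=$1957.16 total_interest=$257.16
After 9 (year_end (apply 8% annual interest)): balance=$2113.73 total_interest=$413.73

Answer: 413.73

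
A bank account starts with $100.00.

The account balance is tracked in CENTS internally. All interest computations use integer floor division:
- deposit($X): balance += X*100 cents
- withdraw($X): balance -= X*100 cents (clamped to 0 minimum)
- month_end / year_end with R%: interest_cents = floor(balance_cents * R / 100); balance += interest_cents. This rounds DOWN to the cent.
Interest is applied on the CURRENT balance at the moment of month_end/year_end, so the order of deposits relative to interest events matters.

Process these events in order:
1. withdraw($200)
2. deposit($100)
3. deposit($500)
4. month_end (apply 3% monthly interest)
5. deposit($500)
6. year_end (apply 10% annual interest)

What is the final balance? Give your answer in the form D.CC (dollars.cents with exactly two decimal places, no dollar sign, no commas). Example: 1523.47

Answer: 1229.80

Derivation:
After 1 (withdraw($200)): balance=$0.00 total_interest=$0.00
After 2 (deposit($100)): balance=$100.00 total_interest=$0.00
After 3 (deposit($500)): balance=$600.00 total_interest=$0.00
After 4 (month_end (apply 3% monthly interest)): balance=$618.00 total_interest=$18.00
After 5 (deposit($500)): balance=$1118.00 total_interest=$18.00
After 6 (year_end (apply 10% annual interest)): balance=$1229.80 total_interest=$129.80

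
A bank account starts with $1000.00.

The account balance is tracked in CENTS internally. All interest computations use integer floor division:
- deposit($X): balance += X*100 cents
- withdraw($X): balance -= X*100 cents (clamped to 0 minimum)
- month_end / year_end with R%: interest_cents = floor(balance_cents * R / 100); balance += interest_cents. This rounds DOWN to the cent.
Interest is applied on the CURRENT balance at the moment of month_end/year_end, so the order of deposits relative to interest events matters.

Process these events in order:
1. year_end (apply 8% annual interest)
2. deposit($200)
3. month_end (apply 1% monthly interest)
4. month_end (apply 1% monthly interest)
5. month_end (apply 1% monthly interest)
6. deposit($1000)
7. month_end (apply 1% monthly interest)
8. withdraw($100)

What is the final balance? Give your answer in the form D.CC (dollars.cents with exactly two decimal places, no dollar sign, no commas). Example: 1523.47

Answer: 2241.95

Derivation:
After 1 (year_end (apply 8% annual interest)): balance=$1080.00 total_interest=$80.00
After 2 (deposit($200)): balance=$1280.00 total_interest=$80.00
After 3 (month_end (apply 1% monthly interest)): balance=$1292.80 total_interest=$92.80
After 4 (month_end (apply 1% monthly interest)): balance=$1305.72 total_interest=$105.72
After 5 (month_end (apply 1% monthly interest)): balance=$1318.77 total_interest=$118.77
After 6 (deposit($1000)): balance=$2318.77 total_interest=$118.77
After 7 (month_end (apply 1% monthly interest)): balance=$2341.95 total_interest=$141.95
After 8 (withdraw($100)): balance=$2241.95 total_interest=$141.95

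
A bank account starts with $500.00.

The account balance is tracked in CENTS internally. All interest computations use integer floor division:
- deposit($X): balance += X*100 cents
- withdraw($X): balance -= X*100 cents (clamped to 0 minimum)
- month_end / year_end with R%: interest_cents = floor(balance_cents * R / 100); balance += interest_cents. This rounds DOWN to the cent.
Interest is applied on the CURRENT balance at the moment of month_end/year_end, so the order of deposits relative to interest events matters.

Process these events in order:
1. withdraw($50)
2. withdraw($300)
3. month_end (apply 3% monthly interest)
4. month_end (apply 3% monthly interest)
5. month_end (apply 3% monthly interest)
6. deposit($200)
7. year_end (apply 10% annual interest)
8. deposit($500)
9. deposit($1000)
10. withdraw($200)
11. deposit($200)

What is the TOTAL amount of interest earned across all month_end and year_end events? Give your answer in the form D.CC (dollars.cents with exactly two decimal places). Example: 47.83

Answer: 50.29

Derivation:
After 1 (withdraw($50)): balance=$450.00 total_interest=$0.00
After 2 (withdraw($300)): balance=$150.00 total_interest=$0.00
After 3 (month_end (apply 3% monthly interest)): balance=$154.50 total_interest=$4.50
After 4 (month_end (apply 3% monthly interest)): balance=$159.13 total_interest=$9.13
After 5 (month_end (apply 3% monthly interest)): balance=$163.90 total_interest=$13.90
After 6 (deposit($200)): balance=$363.90 total_interest=$13.90
After 7 (year_end (apply 10% annual interest)): balance=$400.29 total_interest=$50.29
After 8 (deposit($500)): balance=$900.29 total_interest=$50.29
After 9 (deposit($1000)): balance=$1900.29 total_interest=$50.29
After 10 (withdraw($200)): balance=$1700.29 total_interest=$50.29
After 11 (deposit($200)): balance=$1900.29 total_interest=$50.29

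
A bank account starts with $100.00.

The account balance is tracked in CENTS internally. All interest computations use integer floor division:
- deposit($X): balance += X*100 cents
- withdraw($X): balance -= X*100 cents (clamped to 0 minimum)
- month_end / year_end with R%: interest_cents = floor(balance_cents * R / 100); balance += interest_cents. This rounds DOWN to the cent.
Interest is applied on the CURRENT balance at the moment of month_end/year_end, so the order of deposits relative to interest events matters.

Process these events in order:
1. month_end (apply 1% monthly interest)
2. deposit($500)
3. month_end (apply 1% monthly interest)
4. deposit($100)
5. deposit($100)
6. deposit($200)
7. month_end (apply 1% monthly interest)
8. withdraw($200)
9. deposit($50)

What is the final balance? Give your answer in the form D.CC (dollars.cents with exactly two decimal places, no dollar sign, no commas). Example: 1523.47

After 1 (month_end (apply 1% monthly interest)): balance=$101.00 total_interest=$1.00
After 2 (deposit($500)): balance=$601.00 total_interest=$1.00
After 3 (month_end (apply 1% monthly interest)): balance=$607.01 total_interest=$7.01
After 4 (deposit($100)): balance=$707.01 total_interest=$7.01
After 5 (deposit($100)): balance=$807.01 total_interest=$7.01
After 6 (deposit($200)): balance=$1007.01 total_interest=$7.01
After 7 (month_end (apply 1% monthly interest)): balance=$1017.08 total_interest=$17.08
After 8 (withdraw($200)): balance=$817.08 total_interest=$17.08
After 9 (deposit($50)): balance=$867.08 total_interest=$17.08

Answer: 867.08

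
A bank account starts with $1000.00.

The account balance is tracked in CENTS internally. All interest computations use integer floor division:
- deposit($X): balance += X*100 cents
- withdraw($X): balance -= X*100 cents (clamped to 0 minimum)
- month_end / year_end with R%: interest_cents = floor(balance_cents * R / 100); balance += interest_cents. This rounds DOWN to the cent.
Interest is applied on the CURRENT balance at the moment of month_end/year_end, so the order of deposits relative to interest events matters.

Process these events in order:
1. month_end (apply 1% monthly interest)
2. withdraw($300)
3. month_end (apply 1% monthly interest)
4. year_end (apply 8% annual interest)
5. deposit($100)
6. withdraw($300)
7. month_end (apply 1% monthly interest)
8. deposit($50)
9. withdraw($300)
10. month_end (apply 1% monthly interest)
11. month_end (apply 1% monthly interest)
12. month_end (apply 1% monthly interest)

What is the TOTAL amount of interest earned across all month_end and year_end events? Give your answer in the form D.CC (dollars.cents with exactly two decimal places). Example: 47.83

Answer: 90.19

Derivation:
After 1 (month_end (apply 1% monthly interest)): balance=$1010.00 total_interest=$10.00
After 2 (withdraw($300)): balance=$710.00 total_interest=$10.00
After 3 (month_end (apply 1% monthly interest)): balance=$717.10 total_interest=$17.10
After 4 (year_end (apply 8% annual interest)): balance=$774.46 total_interest=$74.46
After 5 (deposit($100)): balance=$874.46 total_interest=$74.46
After 6 (withdraw($300)): balance=$574.46 total_interest=$74.46
After 7 (month_end (apply 1% monthly interest)): balance=$580.20 total_interest=$80.20
After 8 (deposit($50)): balance=$630.20 total_interest=$80.20
After 9 (withdraw($300)): balance=$330.20 total_interest=$80.20
After 10 (month_end (apply 1% monthly interest)): balance=$333.50 total_interest=$83.50
After 11 (month_end (apply 1% monthly interest)): balance=$336.83 total_interest=$86.83
After 12 (month_end (apply 1% monthly interest)): balance=$340.19 total_interest=$90.19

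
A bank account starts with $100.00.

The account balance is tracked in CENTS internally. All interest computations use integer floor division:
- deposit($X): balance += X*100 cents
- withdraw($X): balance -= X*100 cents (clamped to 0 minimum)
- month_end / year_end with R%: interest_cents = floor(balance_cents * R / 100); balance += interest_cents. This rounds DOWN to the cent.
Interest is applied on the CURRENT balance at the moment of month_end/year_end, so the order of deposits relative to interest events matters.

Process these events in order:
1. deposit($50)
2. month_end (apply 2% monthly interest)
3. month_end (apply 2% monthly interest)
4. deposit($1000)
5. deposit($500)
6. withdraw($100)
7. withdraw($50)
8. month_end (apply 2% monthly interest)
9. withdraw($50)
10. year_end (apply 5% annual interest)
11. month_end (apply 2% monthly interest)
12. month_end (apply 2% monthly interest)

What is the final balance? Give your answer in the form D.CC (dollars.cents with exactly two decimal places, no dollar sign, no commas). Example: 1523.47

After 1 (deposit($50)): balance=$150.00 total_interest=$0.00
After 2 (month_end (apply 2% monthly interest)): balance=$153.00 total_interest=$3.00
After 3 (month_end (apply 2% monthly interest)): balance=$156.06 total_interest=$6.06
After 4 (deposit($1000)): balance=$1156.06 total_interest=$6.06
After 5 (deposit($500)): balance=$1656.06 total_interest=$6.06
After 6 (withdraw($100)): balance=$1556.06 total_interest=$6.06
After 7 (withdraw($50)): balance=$1506.06 total_interest=$6.06
After 8 (month_end (apply 2% monthly interest)): balance=$1536.18 total_interest=$36.18
After 9 (withdraw($50)): balance=$1486.18 total_interest=$36.18
After 10 (year_end (apply 5% annual interest)): balance=$1560.48 total_interest=$110.48
After 11 (month_end (apply 2% monthly interest)): balance=$1591.68 total_interest=$141.68
After 12 (month_end (apply 2% monthly interest)): balance=$1623.51 total_interest=$173.51

Answer: 1623.51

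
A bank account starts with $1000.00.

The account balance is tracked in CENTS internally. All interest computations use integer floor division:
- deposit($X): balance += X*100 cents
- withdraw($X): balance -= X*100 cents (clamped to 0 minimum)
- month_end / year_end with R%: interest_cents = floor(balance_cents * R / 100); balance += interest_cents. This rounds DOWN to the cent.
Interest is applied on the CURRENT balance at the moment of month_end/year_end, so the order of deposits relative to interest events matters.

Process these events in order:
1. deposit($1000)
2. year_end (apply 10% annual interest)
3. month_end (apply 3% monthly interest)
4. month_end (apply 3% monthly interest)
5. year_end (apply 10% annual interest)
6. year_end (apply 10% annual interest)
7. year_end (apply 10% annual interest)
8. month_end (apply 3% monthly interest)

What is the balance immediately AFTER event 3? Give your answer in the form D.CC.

After 1 (deposit($1000)): balance=$2000.00 total_interest=$0.00
After 2 (year_end (apply 10% annual interest)): balance=$2200.00 total_interest=$200.00
After 3 (month_end (apply 3% monthly interest)): balance=$2266.00 total_interest=$266.00

Answer: 2266.00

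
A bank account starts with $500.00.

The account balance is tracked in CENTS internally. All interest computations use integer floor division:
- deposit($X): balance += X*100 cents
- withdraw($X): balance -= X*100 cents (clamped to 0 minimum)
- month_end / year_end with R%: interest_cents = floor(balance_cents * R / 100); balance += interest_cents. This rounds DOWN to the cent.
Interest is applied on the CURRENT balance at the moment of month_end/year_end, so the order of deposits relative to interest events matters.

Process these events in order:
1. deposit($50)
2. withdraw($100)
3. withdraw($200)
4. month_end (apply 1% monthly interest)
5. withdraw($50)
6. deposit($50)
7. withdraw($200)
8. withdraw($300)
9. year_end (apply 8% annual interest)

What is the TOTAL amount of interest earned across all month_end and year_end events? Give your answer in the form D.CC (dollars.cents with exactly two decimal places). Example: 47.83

Answer: 2.50

Derivation:
After 1 (deposit($50)): balance=$550.00 total_interest=$0.00
After 2 (withdraw($100)): balance=$450.00 total_interest=$0.00
After 3 (withdraw($200)): balance=$250.00 total_interest=$0.00
After 4 (month_end (apply 1% monthly interest)): balance=$252.50 total_interest=$2.50
After 5 (withdraw($50)): balance=$202.50 total_interest=$2.50
After 6 (deposit($50)): balance=$252.50 total_interest=$2.50
After 7 (withdraw($200)): balance=$52.50 total_interest=$2.50
After 8 (withdraw($300)): balance=$0.00 total_interest=$2.50
After 9 (year_end (apply 8% annual interest)): balance=$0.00 total_interest=$2.50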